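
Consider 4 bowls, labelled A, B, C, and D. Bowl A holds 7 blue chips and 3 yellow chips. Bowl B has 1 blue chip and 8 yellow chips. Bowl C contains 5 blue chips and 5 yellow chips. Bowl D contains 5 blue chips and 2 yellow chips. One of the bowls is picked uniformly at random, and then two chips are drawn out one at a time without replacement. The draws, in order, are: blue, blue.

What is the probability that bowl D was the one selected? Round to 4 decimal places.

0.4087

For each hypothesis, P(data | H) works out to: P(data | bowl A) = (7/10)(6/9) = 0.46667; P(data | bowl B) = (1/9)(0/8) = 0; P(data | bowl C) = (5/10)(4/9) = 0.22222; P(data | bowl D) = (5/7)(4/6) = 0.47619.
The prior-weighted likelihoods are 1/4 · 0.46667 = 0.11667, 1/4 · 0 = 0, 1/4 · 0.22222 = 0.055556, 1/4 · 0.47619 = 0.11905; summing to 0.29127.
Hence P(bowl D | data) = (0.11905) / (0.29127) = 0.40872.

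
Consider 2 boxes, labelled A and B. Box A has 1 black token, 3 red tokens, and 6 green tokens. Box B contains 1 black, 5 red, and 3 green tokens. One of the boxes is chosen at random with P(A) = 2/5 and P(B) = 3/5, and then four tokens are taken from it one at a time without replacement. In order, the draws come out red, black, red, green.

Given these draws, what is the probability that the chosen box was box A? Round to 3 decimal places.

0.194

Under each hypothesis, the probability of the observed sequence is: P(data | box A) = (3/10)(1/9)(2/8)(6/7) = 0.0071429; P(data | box B) = (5/9)(1/8)(4/7)(3/6) = 0.019841.
Multiplying each by its prior: 2/5 · 0.0071429 = 0.0028571, 3/5 · 0.019841 = 0.011905; these sum to 0.014762.
Therefore the posterior P(box A | data) = (0.0028571) / (0.014762) = 0.19355.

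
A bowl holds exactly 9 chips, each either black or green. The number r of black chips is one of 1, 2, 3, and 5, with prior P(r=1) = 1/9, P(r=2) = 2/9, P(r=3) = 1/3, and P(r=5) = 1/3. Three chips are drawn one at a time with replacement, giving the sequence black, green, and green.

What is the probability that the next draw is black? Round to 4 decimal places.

0.3544

Under each hypothesis, the probability of the observed sequence is: P(data | r = 1) = (1/9)(8/9)(8/9) = 0.087791; P(data | r = 2) = (2/9)(7/9)(7/9) = 0.13443; P(data | r = 3) = (3/9)(6/9)(6/9) = 0.14815; P(data | r = 5) = (5/9)(4/9)(4/9) = 0.10974.
Multiplying each by its prior: 1/9 · 0.087791 = 0.0097546, 2/9 · 0.13443 = 0.029873, 1/3 · 0.14815 = 0.049383, 1/3 · 0.10974 = 0.03658; summing to 0.12559.
Dividing through by the total gives posterior P(r = 1 | data) = 0.07767, P(r = 2 | data) = 0.23786, P(r = 3 | data) = 0.3932, P(r = 5 | data) = 0.29126.
The predictive probability is P(black next | data) = (1/9)(0.07767) + (2/9)(0.23786) + (1/3)(0.3932) + (5/9)(0.29126) = 0.35437.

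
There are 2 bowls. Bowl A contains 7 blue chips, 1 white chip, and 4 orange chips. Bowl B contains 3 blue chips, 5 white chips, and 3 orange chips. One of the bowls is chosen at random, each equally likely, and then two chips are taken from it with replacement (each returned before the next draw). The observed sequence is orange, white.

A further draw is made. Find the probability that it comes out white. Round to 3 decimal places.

0.387

The likelihood of the observed sequence under each hypothesis: P(data | bowl A) = (4/12)(1/12) = 0.027778; P(data | bowl B) = (3/11)(5/11) = 0.12397.
Multiplying each by its prior: 1/2 · 0.027778 = 0.013889, 1/2 · 0.12397 = 0.061983; with total 0.075872.
Normalising, the posterior is P(bowl A | data) = 0.18306, P(bowl B | data) = 0.81694.
Averaging over the posterior, P(white next | data) = (1/12)(0.18306) + (5/11)(0.81694) = 0.38659.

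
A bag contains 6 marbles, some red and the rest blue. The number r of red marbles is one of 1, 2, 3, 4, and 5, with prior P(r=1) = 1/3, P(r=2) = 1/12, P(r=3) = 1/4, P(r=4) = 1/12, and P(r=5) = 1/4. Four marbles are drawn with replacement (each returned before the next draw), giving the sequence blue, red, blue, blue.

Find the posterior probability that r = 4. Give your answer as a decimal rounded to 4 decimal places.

For each hypothesis, P(data | H) works out to: P(data | r = 1) = (5/6)(1/6)(5/6)(5/6) = 0.096451; P(data | r = 2) = (4/6)(2/6)(4/6)(4/6) = 0.098765; P(data | r = 3) = (3/6)(3/6)(3/6)(3/6) = 0.0625; P(data | r = 4) = (2/6)(4/6)(2/6)(2/6) = 0.024691; P(data | r = 5) = (1/6)(5/6)(1/6)(1/6) = 0.003858.
Multiplying each by its prior: 1/3 · 0.096451 = 0.03215, 1/12 · 0.098765 = 0.0082305, 1/4 · 0.0625 = 0.015625, 1/12 · 0.024691 = 0.0020576, 1/4 · 0.003858 = 0.00096451; summing to 0.059028.
By Bayes' rule, P(r = 4 | data) = (0.0020576) / (0.059028) = 0.034858.

0.0349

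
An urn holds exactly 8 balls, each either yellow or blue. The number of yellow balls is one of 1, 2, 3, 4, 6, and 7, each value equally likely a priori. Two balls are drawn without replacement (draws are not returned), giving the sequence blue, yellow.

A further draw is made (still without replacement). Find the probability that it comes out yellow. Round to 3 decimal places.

The likelihood of the observed sequence under each hypothesis: P(data | r = 1) = (7/8)(1/7) = 1/8; P(data | r = 2) = (6/8)(2/7) = 3/14; P(data | r = 3) = (5/8)(3/7) = 15/56; P(data | r = 4) = (4/8)(4/7) = 2/7; P(data | r = 6) = (2/8)(6/7) = 3/14; P(data | r = 7) = (1/8)(7/7) = 1/8.
Weighting by the prior gives 1/6 · 1/8 = 1/48, 1/6 · 3/14 = 1/28, 1/6 · 15/56 = 5/112, 1/6 · 2/7 = 1/21, 1/6 · 3/14 = 1/28, 1/6 · 1/8 = 1/48; these sum to 23/112.
Normalising, the posterior is P(r = 1 | data) = 7/69, P(r = 2 | data) = 4/23, P(r = 3 | data) = 5/23, P(r = 4 | data) = 16/69, P(r = 6 | data) = 4/23, P(r = 7 | data) = 7/69.
So P(yellow next | data) = Σ P(yellow next | H) P(H | data) = (0)(7/69) + (1/6)(4/23) + (1/3)(5/23) + (1/2)(16/69) + (5/6)(4/23) + (1)(7/69) = 32/69.

0.464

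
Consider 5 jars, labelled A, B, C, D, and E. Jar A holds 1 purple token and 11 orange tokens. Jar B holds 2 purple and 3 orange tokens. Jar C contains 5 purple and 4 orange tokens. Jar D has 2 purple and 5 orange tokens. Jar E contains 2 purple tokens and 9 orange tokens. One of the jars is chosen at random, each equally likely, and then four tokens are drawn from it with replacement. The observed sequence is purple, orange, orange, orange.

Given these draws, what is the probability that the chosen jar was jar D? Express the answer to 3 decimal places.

0.258

Under each hypothesis, the probability of the observed sequence is: P(data | jar A) = (1/12)(11/12)(11/12)(11/12) = 0.064188; P(data | jar B) = (2/5)(3/5)(3/5)(3/5) = 0.0864; P(data | jar C) = (5/9)(4/9)(4/9)(4/9) = 0.048773; P(data | jar D) = (2/7)(5/7)(5/7)(5/7) = 0.10412; P(data | jar E) = (2/11)(9/11)(9/11)(9/11) = 0.099583.
The prior-weighted likelihoods are 1/5 · 0.064188 = 0.012838, 1/5 · 0.0864 = 0.01728, 1/5 · 0.048773 = 0.0097546, 1/5 · 0.10412 = 0.020825, 1/5 · 0.099583 = 0.019917; these sum to 0.080614.
Therefore the posterior P(jar D | data) = (0.020825) / (0.080614) = 0.25833.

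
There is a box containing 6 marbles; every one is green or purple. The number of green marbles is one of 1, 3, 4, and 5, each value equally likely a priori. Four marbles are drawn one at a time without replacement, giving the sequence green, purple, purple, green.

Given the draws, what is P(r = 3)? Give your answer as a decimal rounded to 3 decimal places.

Under each hypothesis, the probability of the observed sequence is: P(data | r = 1) = (1/6)(5/5)(4/4)(0/3) = 0; P(data | r = 3) = (3/6)(3/5)(2/4)(2/3) = 1/10; P(data | r = 4) = (4/6)(2/5)(1/4)(3/3) = 1/15; P(data | r = 5) = (5/6)(1/5)(0/4) = 0.
Multiplying each by its prior: 1/4 · 0 = 0, 1/4 · 1/10 = 1/40, 1/4 · 1/15 = 1/60, 1/4 · 0 = 0; these sum to 1/24.
So P(r = 3 | data) = (1/40) / (1/24) = 3/5.

0.600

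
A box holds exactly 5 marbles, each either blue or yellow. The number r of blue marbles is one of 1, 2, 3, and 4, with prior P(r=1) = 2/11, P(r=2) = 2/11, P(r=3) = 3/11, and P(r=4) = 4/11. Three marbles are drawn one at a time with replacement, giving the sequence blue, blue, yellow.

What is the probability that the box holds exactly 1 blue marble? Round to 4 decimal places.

0.0533

Under each hypothesis, the probability of the observed sequence is: P(data | r = 1) = (1/5)(1/5)(4/5) = 0.032; P(data | r = 2) = (2/5)(2/5)(3/5) = 0.096; P(data | r = 3) = (3/5)(3/5)(2/5) = 0.144; P(data | r = 4) = (4/5)(4/5)(1/5) = 0.128.
The prior-weighted likelihoods are 2/11 · 0.032 = 0.0058182, 2/11 · 0.096 = 0.017455, 3/11 · 0.144 = 0.039273, 4/11 · 0.128 = 0.046545; summing to 0.10909.
So P(r = 1 | data) = (0.0058182) / (0.10909) = 0.053333.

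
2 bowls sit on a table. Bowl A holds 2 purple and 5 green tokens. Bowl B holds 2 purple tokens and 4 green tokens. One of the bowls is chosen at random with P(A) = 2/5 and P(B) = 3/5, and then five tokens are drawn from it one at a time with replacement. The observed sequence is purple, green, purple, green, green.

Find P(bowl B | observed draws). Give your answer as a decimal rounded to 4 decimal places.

0.6241

The likelihood of the observed sequence under each hypothesis: P(data | bowl A) = (2/7)(5/7)(2/7)(5/7)(5/7) = 0.02975; P(data | bowl B) = (2/6)(4/6)(2/6)(4/6)(4/6) = 0.032922.
Weighting by the prior gives 2/5 · 0.02975 = 0.0119, 3/5 · 0.032922 = 0.019753; summing to 0.031653.
Hence P(bowl B | data) = (0.019753) / (0.031653) = 0.62405.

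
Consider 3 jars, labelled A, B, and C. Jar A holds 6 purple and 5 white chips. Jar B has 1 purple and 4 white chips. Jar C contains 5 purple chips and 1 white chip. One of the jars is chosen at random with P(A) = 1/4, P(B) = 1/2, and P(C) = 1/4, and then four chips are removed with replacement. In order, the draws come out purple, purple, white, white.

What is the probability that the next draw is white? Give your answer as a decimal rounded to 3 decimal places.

0.546

The likelihood of the observed sequence under each hypothesis: P(data | jar A) = (6/11)(6/11)(5/11)(5/11) = 0.061471; P(data | jar B) = (1/5)(1/5)(4/5)(4/5) = 0.0256; P(data | jar C) = (5/6)(5/6)(1/6)(1/6) = 0.01929.
Weighting by the prior gives 1/4 · 0.061471 = 0.015368, 1/2 · 0.0256 = 0.0128, 1/4 · 0.01929 = 0.0048225; these sum to 0.03299.
The posterior is then P(jar A | data) = 0.46583, P(jar B | data) = 0.38799, P(jar C | data) = 0.14618.
So P(white next | data) = Σ P(white next | H) P(H | data) = (5/11)(0.46583) + (4/5)(0.38799) + (1/6)(0.14618) = 0.5465.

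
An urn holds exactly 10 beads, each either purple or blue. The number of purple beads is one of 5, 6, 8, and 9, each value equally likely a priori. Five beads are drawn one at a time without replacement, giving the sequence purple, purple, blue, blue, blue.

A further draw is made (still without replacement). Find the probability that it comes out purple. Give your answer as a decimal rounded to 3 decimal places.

Under each hypothesis, the probability of the observed sequence is: P(data | r = 5) = (5/10)(4/9)(5/8)(4/7)(3/6) = 5/126; P(data | r = 6) = (6/10)(5/9)(4/8)(3/7)(2/6) = 1/42; P(data | r = 8) = (8/10)(7/9)(2/8)(1/7)(0/6) = 0; P(data | r = 9) = (9/10)(8/9)(1/8)(0/7) = 0.
Weighting by the prior gives 1/4 · 5/126 = 5/504, 1/4 · 1/42 = 1/168, 1/4 · 0 = 0, 1/4 · 0 = 0; these sum to 1/63.
Dividing through by the total gives posterior P(r = 5 | data) = 5/8, P(r = 6 | data) = 3/8, P(r = 8 | data) = 0, P(r = 9 | data) = 0.
Averaging over the posterior, P(purple next | data) = (3/5)(5/8) + (4/5)(3/8) = 27/40.

0.675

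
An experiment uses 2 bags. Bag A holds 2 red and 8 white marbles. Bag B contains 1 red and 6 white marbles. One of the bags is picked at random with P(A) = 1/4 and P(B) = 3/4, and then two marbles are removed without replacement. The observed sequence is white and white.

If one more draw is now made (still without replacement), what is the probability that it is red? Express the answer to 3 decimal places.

0.211

The likelihood of the observed sequence under each hypothesis: P(data | bag A) = (8/10)(7/9) = 0.62222; P(data | bag B) = (6/7)(5/6) = 0.71429.
Multiplying each by its prior: 1/4 · 0.62222 = 0.15556, 3/4 · 0.71429 = 0.53571; summing to 0.69127.
Dividing through by the total gives posterior P(bag A | data) = 0.22503, P(bag B | data) = 0.77497.
Averaging over the posterior, P(red next | data) = (1/4)(0.22503) + (1/5)(0.77497) = 0.21125.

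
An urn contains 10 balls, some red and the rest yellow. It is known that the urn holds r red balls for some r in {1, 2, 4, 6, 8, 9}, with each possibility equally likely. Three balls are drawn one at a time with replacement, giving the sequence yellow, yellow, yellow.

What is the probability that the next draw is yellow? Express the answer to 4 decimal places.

For each hypothesis, P(data | H) works out to: P(data | r = 1) = (9/10)(9/10)(9/10) = 0.729; P(data | r = 2) = (8/10)(8/10)(8/10) = 0.512; P(data | r = 4) = (6/10)(6/10)(6/10) = 0.216; P(data | r = 6) = (4/10)(4/10)(4/10) = 0.064; P(data | r = 8) = (2/10)(2/10)(2/10) = 0.008; P(data | r = 9) = (1/10)(1/10)(1/10) = 0.001.
Multiplying each by its prior: 1/6 · 0.729 = 0.1215, 1/6 · 0.512 = 0.085333, 1/6 · 0.216 = 0.036, 1/6 · 0.064 = 0.010667, 1/6 · 0.008 = 0.0013333, 1/6 · 0.001 = 0.00016667; with total 0.255.
The posterior is then P(r = 1 | data) = 0.47647, P(r = 2 | data) = 0.33464, P(r = 4 | data) = 0.14118, P(r = 6 | data) = 0.04183, P(r = 8 | data) = 0.0052288, P(r = 9 | data) = 0.00065359.
So P(yellow next | data) = Σ P(yellow next | H) P(H | data) = (9/10)(0.47647) + (4/5)(0.33464) + (3/5)(0.14118) + (2/5)(0.04183) + (1/5)(0.0052288) + (1/10)(0.00065359) = 0.79908.

0.7991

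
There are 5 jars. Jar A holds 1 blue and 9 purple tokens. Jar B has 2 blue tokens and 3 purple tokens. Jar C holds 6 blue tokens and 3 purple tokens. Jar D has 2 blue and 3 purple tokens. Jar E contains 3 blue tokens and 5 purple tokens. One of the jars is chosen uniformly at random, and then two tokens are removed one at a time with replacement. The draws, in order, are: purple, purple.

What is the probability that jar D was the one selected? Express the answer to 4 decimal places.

Under each hypothesis, the probability of the observed sequence is: P(data | jar A) = (9/10)(9/10) = 0.81; P(data | jar B) = (3/5)(3/5) = 0.36; P(data | jar C) = (3/9)(3/9) = 0.11111; P(data | jar D) = (3/5)(3/5) = 0.36; P(data | jar E) = (5/8)(5/8) = 0.39062.
The prior-weighted likelihoods are 1/5 · 0.81 = 0.162, 1/5 · 0.36 = 0.072, 1/5 · 0.11111 = 0.022222, 1/5 · 0.36 = 0.072, 1/5 · 0.39062 = 0.078125; summing to 0.40635.
Therefore the posterior P(jar D | data) = (0.072) / (0.40635) = 0.17719.

0.1772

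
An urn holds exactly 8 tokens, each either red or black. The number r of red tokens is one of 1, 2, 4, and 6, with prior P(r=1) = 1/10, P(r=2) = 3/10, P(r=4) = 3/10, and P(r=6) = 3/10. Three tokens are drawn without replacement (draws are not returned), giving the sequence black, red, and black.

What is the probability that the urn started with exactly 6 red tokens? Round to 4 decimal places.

Compute the likelihood of the observed sequence for each case: P(data | r = 1) = (7/8)(1/7)(6/6) = 1/8; P(data | r = 2) = (6/8)(2/7)(5/6) = 5/28; P(data | r = 4) = (4/8)(4/7)(3/6) = 1/7; P(data | r = 6) = (2/8)(6/7)(1/6) = 1/28.
Weighting by the prior gives 1/10 · 1/8 = 1/80, 3/10 · 5/28 = 3/56, 3/10 · 1/7 = 3/70, 3/10 · 1/28 = 3/280; these sum to 67/560.
Hence P(r = 6 | data) = (3/280) / (67/560) = 6/67.

0.0896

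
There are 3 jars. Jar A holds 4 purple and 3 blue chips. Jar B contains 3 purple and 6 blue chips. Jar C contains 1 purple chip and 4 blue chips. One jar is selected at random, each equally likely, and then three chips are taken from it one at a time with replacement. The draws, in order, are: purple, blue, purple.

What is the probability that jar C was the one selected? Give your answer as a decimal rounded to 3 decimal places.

For each hypothesis, P(data | H) works out to: P(data | jar A) = (4/7)(3/7)(4/7) = 0.13994; P(data | jar B) = (3/9)(6/9)(3/9) = 0.074074; P(data | jar C) = (1/5)(4/5)(1/5) = 0.032.
Multiplying each by its prior: 1/3 · 0.13994 = 0.046647, 1/3 · 0.074074 = 0.024691, 1/3 · 0.032 = 0.010667; these sum to 0.082005.
Hence P(jar C | data) = (0.010667) / (0.082005) = 0.13007.

0.130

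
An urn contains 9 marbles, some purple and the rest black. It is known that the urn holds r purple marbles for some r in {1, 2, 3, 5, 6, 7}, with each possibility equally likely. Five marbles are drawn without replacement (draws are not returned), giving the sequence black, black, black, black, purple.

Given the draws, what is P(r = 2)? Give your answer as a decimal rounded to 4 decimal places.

The likelihood of the observed sequence under each hypothesis: P(data | r = 1) = (8/9)(7/8)(6/7)(5/6)(1/5) = 1/9; P(data | r = 2) = (7/9)(6/8)(5/7)(4/6)(2/5) = 1/9; P(data | r = 3) = (6/9)(5/8)(4/7)(3/6)(3/5) = 1/14; P(data | r = 5) = (4/9)(3/8)(2/7)(1/6)(5/5) = 1/126; P(data | r = 6) = (3/9)(2/8)(1/7)(0/6) = 0; P(data | r = 7) = (2/9)(1/8)(0/7) = 0.
The prior-weighted likelihoods are 1/6 · 1/9 = 1/54, 1/6 · 1/9 = 1/54, 1/6 · 1/14 = 1/84, 1/6 · 1/126 = 1/756, 1/6 · 0 = 0, 1/6 · 0 = 0; with total 19/378.
Therefore the posterior P(r = 2 | data) = (1/54) / (19/378) = 7/19.

0.3684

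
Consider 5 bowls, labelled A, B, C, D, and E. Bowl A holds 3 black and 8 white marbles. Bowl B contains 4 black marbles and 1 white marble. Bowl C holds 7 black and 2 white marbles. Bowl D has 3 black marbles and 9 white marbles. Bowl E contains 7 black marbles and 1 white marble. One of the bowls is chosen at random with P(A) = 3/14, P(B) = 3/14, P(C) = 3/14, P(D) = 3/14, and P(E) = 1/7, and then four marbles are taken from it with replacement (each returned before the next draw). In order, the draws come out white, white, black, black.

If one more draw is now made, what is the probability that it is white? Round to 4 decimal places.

Compute the likelihood of the observed sequence for each case: P(data | bowl A) = (8/11)(8/11)(3/11)(3/11) = 0.039342; P(data | bowl B) = (1/5)(1/5)(4/5)(4/5) = 0.0256; P(data | bowl C) = (2/9)(2/9)(7/9)(7/9) = 0.029873; P(data | bowl D) = (9/12)(9/12)(3/12)(3/12) = 0.035156; P(data | bowl E) = (1/8)(1/8)(7/8)(7/8) = 0.011963.
Multiplying each by its prior: 3/14 · 0.039342 = 0.0084303, 3/14 · 0.0256 = 0.0054857, 3/14 · 0.029873 = 0.0064015, 3/14 · 0.035156 = 0.0075335, 1/7 · 0.011963 = 0.001709; with total 0.02956.
Dividing through by the total gives posterior P(bowl A | data) = 0.28519, P(bowl B | data) = 0.18558, P(bowl C | data) = 0.21656, P(bowl D | data) = 0.25485, P(bowl E | data) = 0.057814.
Averaging over the posterior, P(white next | data) = (8/11)(0.28519) + (1/5)(0.18558) + (2/9)(0.21656) + (3/4)(0.25485) + (1/8)(0.057814) = 0.49102.

0.4910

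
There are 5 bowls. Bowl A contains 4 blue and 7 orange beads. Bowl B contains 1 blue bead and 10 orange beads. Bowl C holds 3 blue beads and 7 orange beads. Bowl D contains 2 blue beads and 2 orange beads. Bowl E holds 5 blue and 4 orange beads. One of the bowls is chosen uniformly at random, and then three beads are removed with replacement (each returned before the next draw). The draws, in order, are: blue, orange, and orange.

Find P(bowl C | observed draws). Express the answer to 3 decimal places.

For each hypothesis, P(data | H) works out to: P(data | bowl A) = (4/11)(7/11)(7/11) = 0.14726; P(data | bowl B) = (1/11)(10/11)(10/11) = 0.075131; P(data | bowl C) = (3/10)(7/10)(7/10) = 0.147; P(data | bowl D) = (2/4)(2/4)(2/4) = 0.125; P(data | bowl E) = (5/9)(4/9)(4/9) = 0.10974.
Multiplying each by its prior: 1/5 · 0.14726 = 0.029452, 1/5 · 0.075131 = 0.015026, 1/5 · 0.147 = 0.0294, 1/5 · 0.125 = 0.025, 1/5 · 0.10974 = 0.021948; these sum to 0.12083.
By Bayes' rule, P(bowl C | data) = (0.0294) / (0.12083) = 0.24333.

0.243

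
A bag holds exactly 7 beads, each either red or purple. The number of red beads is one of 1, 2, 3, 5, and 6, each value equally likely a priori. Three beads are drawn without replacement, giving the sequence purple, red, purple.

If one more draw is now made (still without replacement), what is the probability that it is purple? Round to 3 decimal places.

Compute the likelihood of the observed sequence for each case: P(data | r = 1) = (6/7)(1/6)(5/5) = 1/7; P(data | r = 2) = (5/7)(2/6)(4/5) = 4/21; P(data | r = 3) = (4/7)(3/6)(3/5) = 6/35; P(data | r = 5) = (2/7)(5/6)(1/5) = 1/21; P(data | r = 6) = (1/7)(6/6)(0/5) = 0.
Weighting by the prior gives 1/5 · 1/7 = 1/35, 1/5 · 4/21 = 4/105, 1/5 · 6/35 = 6/175, 1/5 · 1/21 = 1/105, 1/5 · 0 = 0; with total 58/525.
The posterior is then P(r = 1 | data) = 15/58, P(r = 2 | data) = 10/29, P(r = 3 | data) = 9/29, P(r = 5 | data) = 5/58, P(r = 6 | data) = 0.
Averaging over the posterior, P(purple next | data) = (1)(15/58) + (3/4)(10/29) + (1/2)(9/29) + (0)(5/58) = 39/58.

0.672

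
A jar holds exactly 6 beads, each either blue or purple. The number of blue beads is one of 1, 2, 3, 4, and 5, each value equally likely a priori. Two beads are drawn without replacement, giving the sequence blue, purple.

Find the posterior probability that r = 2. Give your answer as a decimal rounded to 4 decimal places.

0.2286

Compute the likelihood of the observed sequence for each case: P(data | r = 1) = (1/6)(5/5) = 1/6; P(data | r = 2) = (2/6)(4/5) = 4/15; P(data | r = 3) = (3/6)(3/5) = 3/10; P(data | r = 4) = (4/6)(2/5) = 4/15; P(data | r = 5) = (5/6)(1/5) = 1/6.
Weighting by the prior gives 1/5 · 1/6 = 1/30, 1/5 · 4/15 = 4/75, 1/5 · 3/10 = 3/50, 1/5 · 4/15 = 4/75, 1/5 · 1/6 = 1/30; summing to 7/30.
Therefore the posterior P(r = 2 | data) = (4/75) / (7/30) = 8/35.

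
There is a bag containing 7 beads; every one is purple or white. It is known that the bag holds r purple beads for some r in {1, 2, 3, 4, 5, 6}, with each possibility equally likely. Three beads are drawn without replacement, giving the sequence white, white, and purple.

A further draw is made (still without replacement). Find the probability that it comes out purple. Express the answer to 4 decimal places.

For each hypothesis, P(data | H) works out to: P(data | r = 1) = (6/7)(5/6)(1/5) = 1/7; P(data | r = 2) = (5/7)(4/6)(2/5) = 4/21; P(data | r = 3) = (4/7)(3/6)(3/5) = 6/35; P(data | r = 4) = (3/7)(2/6)(4/5) = 4/35; P(data | r = 5) = (2/7)(1/6)(5/5) = 1/21; P(data | r = 6) = (1/7)(0/6) = 0.
Multiplying each by its prior: 1/6 · 1/7 = 1/42, 1/6 · 4/21 = 2/63, 1/6 · 6/35 = 1/35, 1/6 · 4/35 = 2/105, 1/6 · 1/21 = 1/126, 1/6 · 0 = 0; with total 1/9.
Normalising, the posterior is P(r = 1 | data) = 3/14, P(r = 2 | data) = 2/7, P(r = 3 | data) = 9/35, P(r = 4 | data) = 6/35, P(r = 5 | data) = 1/14, P(r = 6 | data) = 0.
The predictive probability is P(purple next | data) = (0)(3/14) + (1/4)(2/7) + (1/2)(9/35) + (3/4)(6/35) + (1)(1/14) = 2/5.

0.4000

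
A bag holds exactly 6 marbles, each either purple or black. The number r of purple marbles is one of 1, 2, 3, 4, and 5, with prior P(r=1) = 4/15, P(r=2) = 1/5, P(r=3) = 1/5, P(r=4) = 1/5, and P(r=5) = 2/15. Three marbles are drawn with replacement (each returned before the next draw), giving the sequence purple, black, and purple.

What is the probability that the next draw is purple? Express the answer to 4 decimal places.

The likelihood of the observed sequence under each hypothesis: P(data | r = 1) = (1/6)(5/6)(1/6) = 5/216; P(data | r = 2) = (2/6)(4/6)(2/6) = 2/27; P(data | r = 3) = (3/6)(3/6)(3/6) = 1/8; P(data | r = 4) = (4/6)(2/6)(4/6) = 4/27; P(data | r = 5) = (5/6)(1/6)(5/6) = 25/216.
Multiplying each by its prior: 4/15 · 5/216 = 1/162, 1/5 · 2/27 = 2/135, 1/5 · 1/8 = 1/40, 1/5 · 4/27 = 4/135, 2/15 · 25/216 = 5/324; summing to 59/648.
The posterior is then P(r = 1 | data) = 4/59, P(r = 2 | data) = 48/295, P(r = 3 | data) = 81/295, P(r = 4 | data) = 96/295, P(r = 5 | data) = 10/59.
Averaging over the posterior, P(purple next | data) = (1/6)(4/59) + (1/3)(48/295) + (1/2)(81/295) + (2/3)(96/295) + (5/6)(10/59) = 331/590.

0.5610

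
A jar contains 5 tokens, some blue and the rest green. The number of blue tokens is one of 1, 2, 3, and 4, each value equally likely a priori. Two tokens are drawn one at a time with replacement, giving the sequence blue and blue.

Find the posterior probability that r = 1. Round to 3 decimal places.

The likelihood of the observed sequence under each hypothesis: P(data | r = 1) = (1/5)(1/5) = 1/25; P(data | r = 2) = (2/5)(2/5) = 4/25; P(data | r = 3) = (3/5)(3/5) = 9/25; P(data | r = 4) = (4/5)(4/5) = 16/25.
Weighting by the prior gives 1/4 · 1/25 = 1/100, 1/4 · 4/25 = 1/25, 1/4 · 9/25 = 9/100, 1/4 · 16/25 = 4/25; these sum to 3/10.
So P(r = 1 | data) = (1/100) / (3/10) = 1/30.

0.033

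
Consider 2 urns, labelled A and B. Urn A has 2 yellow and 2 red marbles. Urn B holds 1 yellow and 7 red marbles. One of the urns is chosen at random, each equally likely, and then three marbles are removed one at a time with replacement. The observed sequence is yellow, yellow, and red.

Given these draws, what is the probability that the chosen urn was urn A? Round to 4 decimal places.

0.9014

The likelihood of the observed sequence under each hypothesis: P(data | urn A) = (2/4)(2/4)(2/4) = 0.125; P(data | urn B) = (1/8)(1/8)(7/8) = 0.013672.
The prior-weighted likelihoods are 1/2 · 0.125 = 0.0625, 1/2 · 0.013672 = 0.0068359; summing to 0.069336.
By Bayes' rule, P(urn A | data) = (0.0625) / (0.069336) = 0.90141.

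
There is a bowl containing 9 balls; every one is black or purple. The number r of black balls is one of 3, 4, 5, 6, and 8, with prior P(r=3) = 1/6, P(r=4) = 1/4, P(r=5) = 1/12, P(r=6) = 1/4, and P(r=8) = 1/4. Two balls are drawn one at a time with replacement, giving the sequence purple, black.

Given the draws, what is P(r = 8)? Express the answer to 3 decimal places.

0.124

Compute the likelihood of the observed sequence for each case: P(data | r = 3) = (6/9)(3/9) = 2/9; P(data | r = 4) = (5/9)(4/9) = 20/81; P(data | r = 5) = (4/9)(5/9) = 20/81; P(data | r = 6) = (3/9)(6/9) = 2/9; P(data | r = 8) = (1/9)(8/9) = 8/81.
The prior-weighted likelihoods are 1/6 · 2/9 = 1/27, 1/4 · 20/81 = 5/81, 1/12 · 20/81 = 5/243, 1/4 · 2/9 = 1/18, 1/4 · 8/81 = 2/81; with total 97/486.
Hence P(r = 8 | data) = (2/81) / (97/486) = 12/97.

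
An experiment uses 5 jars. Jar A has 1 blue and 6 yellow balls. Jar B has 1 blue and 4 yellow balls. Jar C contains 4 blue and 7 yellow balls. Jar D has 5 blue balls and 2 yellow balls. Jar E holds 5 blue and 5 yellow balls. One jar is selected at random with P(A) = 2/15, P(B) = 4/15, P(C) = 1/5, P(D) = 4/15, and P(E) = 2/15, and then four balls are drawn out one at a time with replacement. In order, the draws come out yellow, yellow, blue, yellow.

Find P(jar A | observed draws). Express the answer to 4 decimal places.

Under each hypothesis, the probability of the observed sequence is: P(data | jar A) = (6/7)(6/7)(1/7)(6/7) = 0.089963; P(data | jar B) = (4/5)(4/5)(1/5)(4/5) = 0.1024; P(data | jar C) = (7/11)(7/11)(4/11)(7/11) = 0.093709; P(data | jar D) = (2/7)(2/7)(5/7)(2/7) = 0.01666; P(data | jar E) = (5/10)(5/10)(5/10)(5/10) = 0.0625.
Multiplying each by its prior: 2/15 · 0.089963 = 0.011995, 4/15 · 0.1024 = 0.027307, 1/5 · 0.093709 = 0.018742, 4/15 · 0.01666 = 0.0044426, 2/15 · 0.0625 = 0.0083333; with total 0.070819.
Therefore the posterior P(jar A | data) = (0.011995) / (0.070819) = 0.16937.

0.1694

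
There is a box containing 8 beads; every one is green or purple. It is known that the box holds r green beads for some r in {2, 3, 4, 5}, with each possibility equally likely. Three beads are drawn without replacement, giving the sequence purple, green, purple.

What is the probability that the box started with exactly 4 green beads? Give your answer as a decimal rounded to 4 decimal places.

Under each hypothesis, the probability of the observed sequence is: P(data | r = 2) = (6/8)(2/7)(5/6) = 5/28; P(data | r = 3) = (5/8)(3/7)(4/6) = 5/28; P(data | r = 4) = (4/8)(4/7)(3/6) = 1/7; P(data | r = 5) = (3/8)(5/7)(2/6) = 5/56.
Weighting by the prior gives 1/4 · 5/28 = 5/112, 1/4 · 5/28 = 5/112, 1/4 · 1/7 = 1/28, 1/4 · 5/56 = 5/224; summing to 33/224.
Therefore the posterior P(r = 4 | data) = (1/28) / (33/224) = 8/33.

0.2424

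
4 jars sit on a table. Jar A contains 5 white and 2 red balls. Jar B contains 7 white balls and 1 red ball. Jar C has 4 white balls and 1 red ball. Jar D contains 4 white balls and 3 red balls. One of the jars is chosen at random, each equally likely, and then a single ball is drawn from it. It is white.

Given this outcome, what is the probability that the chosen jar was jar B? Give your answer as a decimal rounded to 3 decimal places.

0.296

Compute the likelihood of this draw for each case: P(data | jar A) = (5/7) = 0.71429; P(data | jar B) = (7/8) = 0.875; P(data | jar C) = (4/5) = 0.8; P(data | jar D) = (4/7) = 0.57143.
Multiplying each by its prior: 1/4 · 0.71429 = 0.17857, 1/4 · 0.875 = 0.21875, 1/4 · 0.8 = 0.2, 1/4 · 0.57143 = 0.14286; these sum to 0.74018.
So P(jar B | data) = (0.21875) / (0.74018) = 0.29554.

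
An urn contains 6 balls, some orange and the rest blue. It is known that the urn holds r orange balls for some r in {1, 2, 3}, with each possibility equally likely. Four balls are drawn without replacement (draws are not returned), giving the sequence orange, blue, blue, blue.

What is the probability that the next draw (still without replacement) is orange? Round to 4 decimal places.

Under each hypothesis, the probability of the observed sequence is: P(data | r = 1) = (1/6)(5/5)(4/4)(3/3) = 1/6; P(data | r = 2) = (2/6)(4/5)(3/4)(2/3) = 2/15; P(data | r = 3) = (3/6)(3/5)(2/4)(1/3) = 1/20.
Multiplying each by its prior: 1/3 · 1/6 = 1/18, 1/3 · 2/15 = 2/45, 1/3 · 1/20 = 1/60; summing to 7/60.
Normalising, the posterior is P(r = 1 | data) = 10/21, P(r = 2 | data) = 8/21, P(r = 3 | data) = 1/7.
The predictive probability is P(orange next | data) = (0)(10/21) + (1/2)(8/21) + (1)(1/7) = 1/3.

0.3333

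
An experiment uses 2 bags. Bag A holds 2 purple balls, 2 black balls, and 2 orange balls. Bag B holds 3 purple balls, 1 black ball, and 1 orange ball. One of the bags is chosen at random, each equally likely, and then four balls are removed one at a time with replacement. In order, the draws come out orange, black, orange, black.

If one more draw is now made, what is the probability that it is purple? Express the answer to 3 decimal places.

0.364

Compute the likelihood of the observed sequence for each case: P(data | bag A) = (2/6)(2/6)(2/6)(2/6) = 0.012346; P(data | bag B) = (1/5)(1/5)(1/5)(1/5) = 0.0016.
The prior-weighted likelihoods are 1/2 · 0.012346 = 0.0061728, 1/2 · 0.0016 = 0.0008; summing to 0.0069728.
The posterior is then P(bag A | data) = 0.88527, P(bag B | data) = 0.11473.
Averaging over the posterior, P(purple next | data) = (1/3)(0.88527) + (3/5)(0.11473) = 0.36393.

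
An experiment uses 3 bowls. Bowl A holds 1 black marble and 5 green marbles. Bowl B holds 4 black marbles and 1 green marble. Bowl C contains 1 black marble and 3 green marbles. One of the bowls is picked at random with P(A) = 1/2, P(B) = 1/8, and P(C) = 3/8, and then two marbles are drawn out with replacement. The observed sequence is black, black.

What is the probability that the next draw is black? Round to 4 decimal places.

0.6152

Under each hypothesis, the probability of the observed sequence is: P(data | bowl A) = (1/6)(1/6) = 0.027778; P(data | bowl B) = (4/5)(4/5) = 0.64; P(data | bowl C) = (1/4)(1/4) = 0.0625.
Weighting by the prior gives 1/2 · 0.027778 = 0.013889, 1/8 · 0.64 = 0.08, 3/8 · 0.0625 = 0.023438; these sum to 0.11733.
Dividing through by the total gives posterior P(bowl A | data) = 0.11838, P(bowl B | data) = 0.68186, P(bowl C | data) = 0.19976.
So P(black next | data) = Σ P(black next | H) P(H | data) = (1/6)(0.11838) + (4/5)(0.68186) + (1/4)(0.19976) = 0.61516.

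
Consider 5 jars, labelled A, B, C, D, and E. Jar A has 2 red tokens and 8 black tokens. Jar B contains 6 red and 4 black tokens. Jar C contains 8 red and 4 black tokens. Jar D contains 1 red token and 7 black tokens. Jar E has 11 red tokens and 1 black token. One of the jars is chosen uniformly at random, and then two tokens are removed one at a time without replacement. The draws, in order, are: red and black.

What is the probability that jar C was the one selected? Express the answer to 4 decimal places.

Under each hypothesis, the probability of the observed sequence is: P(data | jar A) = (2/10)(8/9) = 0.17778; P(data | jar B) = (6/10)(4/9) = 0.26667; P(data | jar C) = (8/12)(4/11) = 0.24242; P(data | jar D) = (1/8)(7/7) = 0.125; P(data | jar E) = (11/12)(1/11) = 0.083333.
The prior-weighted likelihoods are 1/5 · 0.17778 = 0.035556, 1/5 · 0.26667 = 0.053333, 1/5 · 0.24242 = 0.048485, 1/5 · 0.125 = 0.025, 1/5 · 0.083333 = 0.016667; these sum to 0.17904.
By Bayes' rule, P(jar C | data) = (0.048485) / (0.17904) = 0.2708.

0.2708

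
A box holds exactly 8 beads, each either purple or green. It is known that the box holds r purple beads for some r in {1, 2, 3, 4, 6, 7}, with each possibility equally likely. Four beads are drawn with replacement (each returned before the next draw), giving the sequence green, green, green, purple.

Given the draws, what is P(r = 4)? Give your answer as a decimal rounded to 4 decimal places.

The likelihood of the observed sequence under each hypothesis: P(data | r = 1) = (7/8)(7/8)(7/8)(1/8) = 0.08374; P(data | r = 2) = (6/8)(6/8)(6/8)(2/8) = 0.10547; P(data | r = 3) = (5/8)(5/8)(5/8)(3/8) = 0.091553; P(data | r = 4) = (4/8)(4/8)(4/8)(4/8) = 0.0625; P(data | r = 6) = (2/8)(2/8)(2/8)(6/8) = 0.011719; P(data | r = 7) = (1/8)(1/8)(1/8)(7/8) = 0.001709.
The prior-weighted likelihoods are 1/6 · 0.08374 = 0.013957, 1/6 · 0.10547 = 0.017578, 1/6 · 0.091553 = 0.015259, 1/6 · 0.0625 = 0.010417, 1/6 · 0.011719 = 0.0019531, 1/6 · 0.001709 = 0.00028483; summing to 0.059448.
So P(r = 4 | data) = (0.010417) / (0.059448) = 0.17522.

0.1752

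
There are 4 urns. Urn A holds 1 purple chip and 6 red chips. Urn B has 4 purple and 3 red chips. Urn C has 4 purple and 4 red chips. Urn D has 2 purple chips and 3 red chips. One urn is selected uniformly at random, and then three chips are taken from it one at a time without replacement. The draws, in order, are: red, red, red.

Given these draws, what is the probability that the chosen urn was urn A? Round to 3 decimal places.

0.741

Compute the likelihood of the observed sequence for each case: P(data | urn A) = (6/7)(5/6)(4/5) = 4/7; P(data | urn B) = (3/7)(2/6)(1/5) = 1/35; P(data | urn C) = (4/8)(3/7)(2/6) = 1/14; P(data | urn D) = (3/5)(2/4)(1/3) = 1/10.
Weighting by the prior gives 1/4 · 4/7 = 1/7, 1/4 · 1/35 = 1/140, 1/4 · 1/14 = 1/56, 1/4 · 1/10 = 1/40; with total 27/140.
So P(urn A | data) = (1/7) / (27/140) = 20/27.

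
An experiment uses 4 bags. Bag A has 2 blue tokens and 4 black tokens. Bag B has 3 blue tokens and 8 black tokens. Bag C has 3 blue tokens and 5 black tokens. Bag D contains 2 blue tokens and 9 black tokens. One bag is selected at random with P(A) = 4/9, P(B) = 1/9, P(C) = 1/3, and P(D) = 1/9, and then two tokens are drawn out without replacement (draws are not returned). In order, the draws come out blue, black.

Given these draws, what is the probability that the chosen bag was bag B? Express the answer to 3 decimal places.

For each hypothesis, P(data | H) works out to: P(data | bag A) = (2/6)(4/5) = 0.26667; P(data | bag B) = (3/11)(8/10) = 0.21818; P(data | bag C) = (3/8)(5/7) = 0.26786; P(data | bag D) = (2/11)(9/10) = 0.16364.
The prior-weighted likelihoods are 4/9 · 0.26667 = 0.11852, 1/9 · 0.21818 = 0.024242, 1/3 · 0.26786 = 0.089286, 1/9 · 0.16364 = 0.018182; these sum to 0.25023.
By Bayes' rule, P(bag B | data) = (0.024242) / (0.25023) = 0.096881.

0.097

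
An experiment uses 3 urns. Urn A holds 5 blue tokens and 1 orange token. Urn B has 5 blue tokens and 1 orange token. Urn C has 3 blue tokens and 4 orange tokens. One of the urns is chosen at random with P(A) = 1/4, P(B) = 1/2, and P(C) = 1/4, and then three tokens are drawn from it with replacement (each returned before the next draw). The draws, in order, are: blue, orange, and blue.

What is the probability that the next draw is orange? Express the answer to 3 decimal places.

Under each hypothesis, the probability of the observed sequence is: P(data | urn A) = (5/6)(1/6)(5/6) = 0.11574; P(data | urn B) = (5/6)(1/6)(5/6) = 0.11574; P(data | urn C) = (3/7)(4/7)(3/7) = 0.10496.
Weighting by the prior gives 1/4 · 0.11574 = 0.028935, 1/2 · 0.11574 = 0.05787, 1/4 · 0.10496 = 0.026239; these sum to 0.11304.
Normalising, the posterior is P(urn A | data) = 0.25596, P(urn B | data) = 0.51193, P(urn C | data) = 0.23211.
The predictive probability is P(orange next | data) = (1/6)(0.25596) + (1/6)(0.51193) + (4/7)(0.23211) = 0.26062.

0.261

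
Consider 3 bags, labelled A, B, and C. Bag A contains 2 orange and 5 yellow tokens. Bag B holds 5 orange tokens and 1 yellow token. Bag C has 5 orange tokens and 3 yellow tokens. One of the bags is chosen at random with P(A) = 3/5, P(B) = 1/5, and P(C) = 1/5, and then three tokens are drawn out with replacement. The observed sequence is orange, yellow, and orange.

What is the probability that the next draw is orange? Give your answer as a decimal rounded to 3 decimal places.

For each hypothesis, P(data | H) works out to: P(data | bag A) = (2/7)(5/7)(2/7) = 0.058309; P(data | bag B) = (5/6)(1/6)(5/6) = 0.11574; P(data | bag C) = (5/8)(3/8)(5/8) = 0.14648.
The prior-weighted likelihoods are 3/5 · 0.058309 = 0.034985, 1/5 · 0.11574 = 0.023148, 1/5 · 0.14648 = 0.029297; summing to 0.08743.
Normalising, the posterior is P(bag A | data) = 0.40015, P(bag B | data) = 0.26476, P(bag C | data) = 0.33509.
Averaging over the posterior, P(orange next | data) = (2/7)(0.40015) + (5/6)(0.26476) + (5/8)(0.33509) = 0.54439.

0.544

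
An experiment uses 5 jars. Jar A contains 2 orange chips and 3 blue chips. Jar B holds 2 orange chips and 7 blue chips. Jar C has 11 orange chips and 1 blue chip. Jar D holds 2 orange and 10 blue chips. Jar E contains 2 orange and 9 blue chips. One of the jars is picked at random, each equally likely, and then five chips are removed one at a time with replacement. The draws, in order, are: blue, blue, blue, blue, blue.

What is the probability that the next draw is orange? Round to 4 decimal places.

Compute the likelihood of the observed sequence for each case: P(data | jar A) = (3/5)(3/5)(3/5)(3/5)(3/5) = 0.07776; P(data | jar B) = (7/9)(7/9)(7/9)(7/9)(7/9) = 0.28463; P(data | jar C) = (1/12)(1/12)(1/12)(1/12)(1/12) = 4.0188e-06; P(data | jar D) = (10/12)(10/12)(10/12)(10/12)(10/12) = 0.40188; P(data | jar E) = (9/11)(9/11)(9/11)(9/11)(9/11) = 0.36665.
Weighting by the prior gives 1/5 · 0.07776 = 0.015552, 1/5 · 0.28463 = 0.056926, 1/5 · 4.0188e-06 = 8.0376e-07, 1/5 · 0.40188 = 0.080376, 1/5 · 0.36665 = 0.07333; these sum to 0.22618.
Dividing through by the total gives posterior P(jar A | data) = 0.068758, P(jar B | data) = 0.25168, P(jar C | data) = 3.5536e-06, P(jar D | data) = 0.35536, P(jar E | data) = 0.3242.
The predictive probability is P(orange next | data) = (2/5)(0.068758) + (2/9)(0.25168) + (11/12)(3.5536e-06) + (1/6)(0.35536) + (2/11)(0.3242) = 0.20161.

0.2016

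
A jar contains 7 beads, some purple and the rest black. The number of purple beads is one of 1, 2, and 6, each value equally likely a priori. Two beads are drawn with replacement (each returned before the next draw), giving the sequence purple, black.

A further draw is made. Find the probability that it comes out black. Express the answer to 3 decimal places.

Compute the likelihood of the observed sequence for each case: P(data | r = 1) = (1/7)(6/7) = 6/49; P(data | r = 2) = (2/7)(5/7) = 10/49; P(data | r = 6) = (6/7)(1/7) = 6/49.
The prior-weighted likelihoods are 1/3 · 6/49 = 2/49, 1/3 · 10/49 = 10/147, 1/3 · 6/49 = 2/49; these sum to 22/147.
The posterior is then P(r = 1 | data) = 3/11, P(r = 2 | data) = 5/11, P(r = 6 | data) = 3/11.
Averaging over the posterior, P(black next | data) = (6/7)(3/11) + (5/7)(5/11) + (1/7)(3/11) = 46/77.

0.597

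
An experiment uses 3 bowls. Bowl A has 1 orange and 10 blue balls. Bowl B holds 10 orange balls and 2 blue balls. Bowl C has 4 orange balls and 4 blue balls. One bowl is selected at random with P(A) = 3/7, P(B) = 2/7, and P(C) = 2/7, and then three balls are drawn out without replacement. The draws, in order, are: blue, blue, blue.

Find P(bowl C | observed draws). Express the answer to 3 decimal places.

Under each hypothesis, the probability of the observed sequence is: P(data | bowl A) = (10/11)(9/10)(8/9) = 8/11; P(data | bowl B) = (2/12)(1/11)(0/10) = 0; P(data | bowl C) = (4/8)(3/7)(2/6) = 1/14.
Multiplying each by its prior: 3/7 · 8/11 = 24/77, 2/7 · 0 = 0, 2/7 · 1/14 = 1/49; summing to 179/539.
Therefore the posterior P(bowl C | data) = (1/49) / (179/539) = 11/179.

0.061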